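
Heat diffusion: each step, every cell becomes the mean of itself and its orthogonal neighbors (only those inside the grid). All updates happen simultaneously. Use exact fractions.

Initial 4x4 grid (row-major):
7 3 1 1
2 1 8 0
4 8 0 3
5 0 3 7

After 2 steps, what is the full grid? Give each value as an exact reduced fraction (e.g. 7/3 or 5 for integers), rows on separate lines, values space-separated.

Answer: 7/2 293/80 107/48 83/36
333/80 31/10 341/100 49/24
277/80 403/100 14/5 427/120
47/12 121/40 457/120 28/9

Derivation:
After step 1:
  4 3 13/4 2/3
  7/2 22/5 2 3
  19/4 13/5 22/5 5/2
  3 4 5/2 13/3
After step 2:
  7/2 293/80 107/48 83/36
  333/80 31/10 341/100 49/24
  277/80 403/100 14/5 427/120
  47/12 121/40 457/120 28/9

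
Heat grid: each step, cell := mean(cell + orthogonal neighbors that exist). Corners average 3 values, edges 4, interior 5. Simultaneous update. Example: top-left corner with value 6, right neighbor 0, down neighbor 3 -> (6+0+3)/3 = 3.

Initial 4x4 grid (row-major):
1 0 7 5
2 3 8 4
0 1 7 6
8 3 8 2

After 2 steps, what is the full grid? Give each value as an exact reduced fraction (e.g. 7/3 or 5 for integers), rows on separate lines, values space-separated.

Answer: 7/4 231/80 1133/240 193/36
161/80 313/100 507/100 649/120
643/240 387/100 487/100 131/24
137/36 247/60 16/3 181/36

Derivation:
After step 1:
  1 11/4 5 16/3
  3/2 14/5 29/5 23/4
  11/4 14/5 6 19/4
  11/3 5 5 16/3
After step 2:
  7/4 231/80 1133/240 193/36
  161/80 313/100 507/100 649/120
  643/240 387/100 487/100 131/24
  137/36 247/60 16/3 181/36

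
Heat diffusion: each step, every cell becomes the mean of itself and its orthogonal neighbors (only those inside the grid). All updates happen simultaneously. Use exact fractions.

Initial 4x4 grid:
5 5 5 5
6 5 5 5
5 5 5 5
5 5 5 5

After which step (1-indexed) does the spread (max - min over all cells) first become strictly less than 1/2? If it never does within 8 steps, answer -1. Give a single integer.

Step 1: max=16/3, min=5, spread=1/3
  -> spread < 1/2 first at step 1
Step 2: max=631/120, min=5, spread=31/120
Step 3: max=5611/1080, min=5, spread=211/1080
Step 4: max=556843/108000, min=5, spread=16843/108000
Step 5: max=4998643/972000, min=45079/9000, spread=130111/972000
Step 6: max=149442367/29160000, min=2707159/540000, spread=3255781/29160000
Step 7: max=4474353691/874800000, min=2711107/540000, spread=82360351/874800000
Step 8: max=133971316891/26244000000, min=488506441/97200000, spread=2074577821/26244000000

Answer: 1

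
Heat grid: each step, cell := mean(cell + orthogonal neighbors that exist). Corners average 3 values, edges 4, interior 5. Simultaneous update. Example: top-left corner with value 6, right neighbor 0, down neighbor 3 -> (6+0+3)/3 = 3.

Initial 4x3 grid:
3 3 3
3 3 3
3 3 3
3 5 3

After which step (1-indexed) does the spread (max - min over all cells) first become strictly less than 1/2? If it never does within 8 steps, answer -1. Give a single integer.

Step 1: max=11/3, min=3, spread=2/3
Step 2: max=427/120, min=3, spread=67/120
Step 3: max=3677/1080, min=3, spread=437/1080
  -> spread < 1/2 first at step 3
Step 4: max=1453531/432000, min=1509/500, spread=29951/86400
Step 5: max=12879821/3888000, min=10283/3375, spread=206761/777600
Step 6: max=5121795571/1555200000, min=8265671/2700000, spread=14430763/62208000
Step 7: max=305043741689/93312000000, min=665652727/216000000, spread=139854109/746496000
Step 8: max=18218631890251/5598720000000, min=60171228977/19440000000, spread=7114543559/44789760000

Answer: 3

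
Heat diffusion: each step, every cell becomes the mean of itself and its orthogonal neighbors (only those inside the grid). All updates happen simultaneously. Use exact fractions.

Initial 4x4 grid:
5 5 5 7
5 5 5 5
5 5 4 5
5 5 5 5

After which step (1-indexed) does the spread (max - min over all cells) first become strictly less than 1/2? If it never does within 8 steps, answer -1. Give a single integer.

Answer: 3

Derivation:
Step 1: max=17/3, min=19/4, spread=11/12
Step 2: max=50/9, min=239/50, spread=349/450
Step 3: max=11503/2160, min=11633/2400, spread=10333/21600
  -> spread < 1/2 first at step 3
Step 4: max=341341/64800, min=117649/24000, spread=236887/648000
Step 5: max=10095511/1944000, min=10609961/2160000, spread=5465461/19440000
Step 6: max=60184181/11664000, min=106455187/21600000, spread=134919001/583200000
Step 7: max=8969629903/1749600000, min=960567827/194400000, spread=16225973/87480000
Step 8: max=268027170601/52488000000, min=28871150549/5832000000, spread=409340783/2624400000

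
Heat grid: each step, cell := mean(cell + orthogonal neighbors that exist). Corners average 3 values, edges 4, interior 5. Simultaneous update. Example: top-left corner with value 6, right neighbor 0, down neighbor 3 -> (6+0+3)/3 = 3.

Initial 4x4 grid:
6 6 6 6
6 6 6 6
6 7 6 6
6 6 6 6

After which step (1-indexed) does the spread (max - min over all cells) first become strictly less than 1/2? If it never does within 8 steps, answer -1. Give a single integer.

Step 1: max=25/4, min=6, spread=1/4
  -> spread < 1/2 first at step 1
Step 2: max=311/50, min=6, spread=11/50
Step 3: max=14767/2400, min=6, spread=367/2400
Step 4: max=66371/10800, min=3613/600, spread=1337/10800
Step 5: max=1985669/324000, min=108469/18000, spread=33227/324000
Step 6: max=59534327/9720000, min=652049/108000, spread=849917/9720000
Step 7: max=1783314347/291600000, min=9788533/1620000, spread=21378407/291600000
Step 8: max=53454462371/8748000000, min=2939688343/486000000, spread=540072197/8748000000

Answer: 1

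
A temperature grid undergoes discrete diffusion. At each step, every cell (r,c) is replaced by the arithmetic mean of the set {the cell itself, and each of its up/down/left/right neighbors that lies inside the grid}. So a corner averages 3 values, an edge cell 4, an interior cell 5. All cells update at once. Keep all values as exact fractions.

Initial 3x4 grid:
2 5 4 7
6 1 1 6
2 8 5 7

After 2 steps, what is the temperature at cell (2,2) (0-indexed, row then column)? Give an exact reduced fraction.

Answer: 373/80

Derivation:
Step 1: cell (2,2) = 21/4
Step 2: cell (2,2) = 373/80
Full grid after step 2:
  121/36 947/240 979/240 91/18
  997/240 347/100 447/100 1219/240
  145/36 1127/240 373/80 11/2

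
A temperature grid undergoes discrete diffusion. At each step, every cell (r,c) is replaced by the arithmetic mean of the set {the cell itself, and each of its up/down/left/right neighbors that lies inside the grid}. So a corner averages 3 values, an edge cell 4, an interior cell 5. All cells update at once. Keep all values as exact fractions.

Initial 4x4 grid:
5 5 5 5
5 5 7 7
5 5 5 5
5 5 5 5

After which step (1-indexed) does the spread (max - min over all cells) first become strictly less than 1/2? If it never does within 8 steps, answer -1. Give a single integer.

Answer: 5

Derivation:
Step 1: max=6, min=5, spread=1
Step 2: max=689/120, min=5, spread=89/120
Step 3: max=763/135, min=5, spread=88/135
Step 4: max=45377/8100, min=1513/300, spread=2263/4050
Step 5: max=53873/9720, min=15209/3000, spread=14362/30375
  -> spread < 1/2 first at step 5
Step 6: max=20046337/3645000, min=344351/67500, spread=1451383/3645000
Step 7: max=597124183/109350000, min=2075927/405000, spread=36623893/109350000
Step 8: max=17815176001/3280500000, min=104268379/20250000, spread=923698603/3280500000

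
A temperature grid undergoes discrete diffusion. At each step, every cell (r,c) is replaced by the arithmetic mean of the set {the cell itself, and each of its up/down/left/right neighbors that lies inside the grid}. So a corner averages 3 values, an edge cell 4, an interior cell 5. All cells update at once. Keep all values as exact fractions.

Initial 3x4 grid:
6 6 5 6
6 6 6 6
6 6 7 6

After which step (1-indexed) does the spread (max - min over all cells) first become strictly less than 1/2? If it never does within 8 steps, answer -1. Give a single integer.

Step 1: max=19/3, min=17/3, spread=2/3
Step 2: max=149/24, min=139/24, spread=5/12
  -> spread < 1/2 first at step 2
Step 3: max=1325/216, min=1267/216, spread=29/108
Step 4: max=329/54, min=319/54, spread=5/27
Step 5: max=15719/2592, min=15385/2592, spread=167/1296
Step 6: max=47009/7776, min=46303/7776, spread=353/3888
Step 7: max=1125739/186624, min=1113749/186624, spread=5995/93312
Step 8: max=6744023/1119744, min=6692905/1119744, spread=25559/559872

Answer: 2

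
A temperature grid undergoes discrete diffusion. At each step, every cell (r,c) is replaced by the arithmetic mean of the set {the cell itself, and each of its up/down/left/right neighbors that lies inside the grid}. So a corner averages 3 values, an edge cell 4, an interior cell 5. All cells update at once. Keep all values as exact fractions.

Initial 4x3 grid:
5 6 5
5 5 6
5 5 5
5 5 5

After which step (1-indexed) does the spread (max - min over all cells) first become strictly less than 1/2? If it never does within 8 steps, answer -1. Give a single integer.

Step 1: max=17/3, min=5, spread=2/3
Step 2: max=433/80, min=5, spread=33/80
  -> spread < 1/2 first at step 2
Step 3: max=11659/2160, min=5, spread=859/2160
Step 4: max=689603/129600, min=9079/1800, spread=7183/25920
Step 5: max=41219077/7776000, min=546211/108000, spread=378377/1555200
Step 6: max=2458461623/466560000, min=5489789/1080000, spread=3474911/18662400
Step 7: max=147050800357/27993600000, min=495453989/97200000, spread=174402061/1119744000
Step 8: max=8795364566063/1679616000000, min=59631816727/11664000000, spread=1667063659/13436928000

Answer: 2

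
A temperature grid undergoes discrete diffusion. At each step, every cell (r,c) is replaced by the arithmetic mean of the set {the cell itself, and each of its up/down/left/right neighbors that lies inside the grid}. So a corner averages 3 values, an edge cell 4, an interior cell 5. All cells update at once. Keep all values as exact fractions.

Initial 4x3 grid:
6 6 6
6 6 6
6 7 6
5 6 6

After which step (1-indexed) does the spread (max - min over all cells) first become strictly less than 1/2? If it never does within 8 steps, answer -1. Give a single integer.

Step 1: max=25/4, min=17/3, spread=7/12
Step 2: max=613/100, min=53/9, spread=217/900
  -> spread < 1/2 first at step 2
Step 3: max=14663/2400, min=802/135, spread=3647/21600
Step 4: max=48649/8000, min=97021/16200, spread=59729/648000
Step 5: max=13104997/2160000, min=5835569/972000, spread=1233593/19440000
Step 6: max=32738027/5400000, min=175497623/29160000, spread=3219307/72900000
Step 7: max=4710204817/777600000, min=21081348989/3499200000, spread=1833163/55987200
Step 8: max=282469070003/46656000000, min=1266060414451/209952000000, spread=80806409/3359232000

Answer: 2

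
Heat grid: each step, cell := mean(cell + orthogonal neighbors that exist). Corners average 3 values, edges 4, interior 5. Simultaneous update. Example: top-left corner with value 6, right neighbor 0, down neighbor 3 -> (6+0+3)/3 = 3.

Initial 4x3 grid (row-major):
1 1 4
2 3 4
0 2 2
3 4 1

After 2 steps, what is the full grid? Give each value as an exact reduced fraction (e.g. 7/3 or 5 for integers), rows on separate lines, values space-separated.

After step 1:
  4/3 9/4 3
  3/2 12/5 13/4
  7/4 11/5 9/4
  7/3 5/2 7/3
After step 2:
  61/36 539/240 17/6
  419/240 58/25 109/40
  467/240 111/50 301/120
  79/36 281/120 85/36

Answer: 61/36 539/240 17/6
419/240 58/25 109/40
467/240 111/50 301/120
79/36 281/120 85/36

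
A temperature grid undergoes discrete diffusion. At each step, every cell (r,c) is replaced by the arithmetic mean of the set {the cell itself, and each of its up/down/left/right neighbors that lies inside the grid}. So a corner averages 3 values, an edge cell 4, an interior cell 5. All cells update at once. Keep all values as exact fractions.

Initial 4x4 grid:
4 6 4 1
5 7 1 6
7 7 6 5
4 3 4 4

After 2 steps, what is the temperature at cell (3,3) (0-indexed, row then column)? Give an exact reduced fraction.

Answer: 83/18

Derivation:
Step 1: cell (3,3) = 13/3
Step 2: cell (3,3) = 83/18
Full grid after step 2:
  16/3 369/80 1003/240 119/36
  217/40 27/5 417/100 509/120
  133/24 521/100 249/50 523/120
  179/36 233/48 1061/240 83/18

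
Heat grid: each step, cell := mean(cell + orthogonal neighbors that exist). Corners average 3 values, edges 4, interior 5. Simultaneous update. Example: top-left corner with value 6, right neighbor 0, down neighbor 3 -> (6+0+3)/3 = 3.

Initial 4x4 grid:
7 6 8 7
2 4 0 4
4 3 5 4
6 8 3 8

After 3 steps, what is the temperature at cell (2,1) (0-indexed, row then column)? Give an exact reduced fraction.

Answer: 2321/500

Derivation:
Step 1: cell (2,1) = 24/5
Step 2: cell (2,1) = 391/100
Step 3: cell (2,1) = 2321/500
Full grid after step 3:
  337/72 401/80 17401/3600 5581/1080
  551/120 169/40 14029/3000 4069/900
  2629/600 2321/500 107/25 24/5
  226/45 1427/300 76/15 173/36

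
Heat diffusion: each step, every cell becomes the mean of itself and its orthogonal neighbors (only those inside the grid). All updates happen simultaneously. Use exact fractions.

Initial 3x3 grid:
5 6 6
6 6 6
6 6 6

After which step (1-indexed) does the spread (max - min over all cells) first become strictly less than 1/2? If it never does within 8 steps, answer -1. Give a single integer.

Step 1: max=6, min=17/3, spread=1/3
  -> spread < 1/2 first at step 1
Step 2: max=6, min=103/18, spread=5/18
Step 3: max=6, min=1255/216, spread=41/216
Step 4: max=2149/360, min=75629/12960, spread=347/2592
Step 5: max=21443/3600, min=4558663/777600, spread=2921/31104
Step 6: max=2566517/432000, min=274107461/46656000, spread=24611/373248
Step 7: max=57663259/9720000, min=16477437967/2799360000, spread=207329/4478976
Step 8: max=3071598401/518400000, min=989739647549/167961600000, spread=1746635/53747712

Answer: 1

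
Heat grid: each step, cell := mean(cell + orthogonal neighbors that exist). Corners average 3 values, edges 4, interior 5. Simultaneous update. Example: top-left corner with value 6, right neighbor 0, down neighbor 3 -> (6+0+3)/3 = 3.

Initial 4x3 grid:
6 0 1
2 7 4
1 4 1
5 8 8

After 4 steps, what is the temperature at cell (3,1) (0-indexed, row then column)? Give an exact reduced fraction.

Answer: 4042583/864000

Derivation:
Step 1: cell (3,1) = 25/4
Step 2: cell (3,1) = 1247/240
Step 3: cell (3,1) = 69997/14400
Step 4: cell (3,1) = 4042583/864000
Full grid after step 4:
  213751/64800 1367569/432000 206851/64800
  191323/54000 645521/180000 380771/108000
  111209/27000 1501717/360000 459461/108000
  582527/129600 4042583/864000 609527/129600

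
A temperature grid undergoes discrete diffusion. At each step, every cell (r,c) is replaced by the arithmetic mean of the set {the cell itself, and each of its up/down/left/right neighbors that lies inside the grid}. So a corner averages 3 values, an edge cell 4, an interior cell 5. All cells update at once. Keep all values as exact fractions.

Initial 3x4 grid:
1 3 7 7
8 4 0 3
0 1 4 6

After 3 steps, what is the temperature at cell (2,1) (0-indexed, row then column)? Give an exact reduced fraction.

Step 1: cell (2,1) = 9/4
Step 2: cell (2,1) = 14/5
Step 3: cell (2,1) = 3623/1200
Full grid after step 3:
  2599/720 2249/600 3671/900 601/135
  5229/1600 6693/2000 468/125 611/150
  2159/720 3623/1200 11959/3600 2039/540

Answer: 3623/1200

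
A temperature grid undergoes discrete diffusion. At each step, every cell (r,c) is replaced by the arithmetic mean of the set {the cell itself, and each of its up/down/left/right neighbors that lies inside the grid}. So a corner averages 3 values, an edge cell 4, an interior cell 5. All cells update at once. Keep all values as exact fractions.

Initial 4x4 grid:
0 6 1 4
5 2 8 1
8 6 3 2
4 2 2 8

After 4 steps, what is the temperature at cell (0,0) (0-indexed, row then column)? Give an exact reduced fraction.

Answer: 124133/32400

Derivation:
Step 1: cell (0,0) = 11/3
Step 2: cell (0,0) = 29/9
Step 3: cell (0,0) = 4277/1080
Step 4: cell (0,0) = 124133/32400
Full grid after step 4:
  124133/32400 83029/21600 125171/36000 25279/7200
  45539/10800 350243/90000 230287/60000 27993/8000
  232477/54000 768259/180000 115103/30000 30289/8000
  287833/64800 900943/216000 288181/72000 13523/3600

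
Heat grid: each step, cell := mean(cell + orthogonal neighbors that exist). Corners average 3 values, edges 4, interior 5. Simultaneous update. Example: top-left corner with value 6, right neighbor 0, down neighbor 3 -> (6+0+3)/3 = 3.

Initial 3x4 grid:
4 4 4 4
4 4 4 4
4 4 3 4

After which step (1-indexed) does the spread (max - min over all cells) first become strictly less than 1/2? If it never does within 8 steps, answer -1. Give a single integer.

Answer: 1

Derivation:
Step 1: max=4, min=11/3, spread=1/3
  -> spread < 1/2 first at step 1
Step 2: max=4, min=449/120, spread=31/120
Step 3: max=4, min=4109/1080, spread=211/1080
Step 4: max=7153/1800, min=415103/108000, spread=14077/108000
Step 5: max=428317/108000, min=3747593/972000, spread=5363/48600
Step 6: max=237131/60000, min=112899191/29160000, spread=93859/1166400
Step 7: max=383463533/97200000, min=6788125519/1749600000, spread=4568723/69984000
Step 8: max=11482381111/2916000000, min=408123564371/104976000000, spread=8387449/167961600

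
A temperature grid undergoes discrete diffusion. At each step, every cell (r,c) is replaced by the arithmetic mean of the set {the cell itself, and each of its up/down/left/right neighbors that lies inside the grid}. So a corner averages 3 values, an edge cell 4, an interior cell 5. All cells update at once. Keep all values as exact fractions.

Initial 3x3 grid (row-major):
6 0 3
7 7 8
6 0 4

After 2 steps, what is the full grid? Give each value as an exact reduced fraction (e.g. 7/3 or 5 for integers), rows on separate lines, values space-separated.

Answer: 89/18 41/10 79/18
587/120 493/100 527/120
181/36 1019/240 55/12

Derivation:
After step 1:
  13/3 4 11/3
  13/2 22/5 11/2
  13/3 17/4 4
After step 2:
  89/18 41/10 79/18
  587/120 493/100 527/120
  181/36 1019/240 55/12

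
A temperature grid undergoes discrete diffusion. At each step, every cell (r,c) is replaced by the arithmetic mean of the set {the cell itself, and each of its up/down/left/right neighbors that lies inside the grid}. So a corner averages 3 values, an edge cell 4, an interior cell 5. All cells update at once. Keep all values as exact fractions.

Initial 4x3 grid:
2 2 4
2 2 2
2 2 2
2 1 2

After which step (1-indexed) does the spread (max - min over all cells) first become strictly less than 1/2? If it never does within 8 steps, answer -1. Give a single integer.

Step 1: max=8/3, min=5/3, spread=1
Step 2: max=23/9, min=413/240, spread=601/720
Step 3: max=257/108, min=3883/2160, spread=419/720
Step 4: max=149533/64800, min=237761/129600, spread=4087/8640
  -> spread < 1/2 first at step 4
Step 5: max=8730737/3888000, min=14506819/7776000, spread=65659/172800
Step 6: max=514321303/233280000, min=884139881/466560000, spread=1926703/6220800
Step 7: max=30405622277/13996800000, min=53769027979/27993600000, spread=93896221/373248000
Step 8: max=1803812349943/839808000000, min=3262121601761/1679616000000, spread=61422773/298598400

Answer: 4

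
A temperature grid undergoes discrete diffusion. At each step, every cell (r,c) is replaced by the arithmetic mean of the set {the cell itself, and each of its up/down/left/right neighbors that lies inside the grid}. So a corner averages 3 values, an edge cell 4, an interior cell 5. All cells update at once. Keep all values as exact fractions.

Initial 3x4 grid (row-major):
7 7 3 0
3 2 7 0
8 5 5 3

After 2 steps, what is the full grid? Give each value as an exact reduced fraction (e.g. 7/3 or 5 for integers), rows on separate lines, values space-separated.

Answer: 185/36 73/15 67/20 31/12
26/5 459/100 399/100 287/120
46/9 151/30 241/60 61/18

Derivation:
After step 1:
  17/3 19/4 17/4 1
  5 24/5 17/5 5/2
  16/3 5 5 8/3
After step 2:
  185/36 73/15 67/20 31/12
  26/5 459/100 399/100 287/120
  46/9 151/30 241/60 61/18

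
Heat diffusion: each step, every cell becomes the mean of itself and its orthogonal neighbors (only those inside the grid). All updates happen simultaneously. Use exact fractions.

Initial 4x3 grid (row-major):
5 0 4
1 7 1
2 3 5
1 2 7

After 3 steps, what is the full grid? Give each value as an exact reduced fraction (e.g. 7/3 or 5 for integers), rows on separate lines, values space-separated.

After step 1:
  2 4 5/3
  15/4 12/5 17/4
  7/4 19/5 4
  5/3 13/4 14/3
After step 2:
  13/4 151/60 119/36
  99/40 91/25 739/240
  329/120 76/25 1003/240
  20/9 803/240 143/36
After step 3:
  989/360 11441/3600 6409/2160
  227/75 17701/6000 25567/7200
  9431/3600 1271/375 25687/7200
  5983/2160 45289/14400 4139/1080

Answer: 989/360 11441/3600 6409/2160
227/75 17701/6000 25567/7200
9431/3600 1271/375 25687/7200
5983/2160 45289/14400 4139/1080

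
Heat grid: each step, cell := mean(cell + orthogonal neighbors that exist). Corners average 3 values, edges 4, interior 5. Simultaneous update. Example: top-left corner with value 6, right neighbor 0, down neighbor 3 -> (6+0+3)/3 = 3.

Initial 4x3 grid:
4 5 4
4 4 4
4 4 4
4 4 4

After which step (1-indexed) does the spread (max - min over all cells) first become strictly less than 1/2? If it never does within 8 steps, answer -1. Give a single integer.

Step 1: max=13/3, min=4, spread=1/3
  -> spread < 1/2 first at step 1
Step 2: max=1027/240, min=4, spread=67/240
Step 3: max=9077/2160, min=4, spread=437/2160
Step 4: max=3613531/864000, min=4009/1000, spread=29951/172800
Step 5: max=32319821/7776000, min=13579/3375, spread=206761/1555200
Step 6: max=12897795571/3110400000, min=21765671/5400000, spread=14430763/124416000
Step 7: max=771603741689/186624000000, min=1745652727/432000000, spread=139854109/1492992000
Step 8: max=46212231890251/11197440000000, min=157371228977/38880000000, spread=7114543559/89579520000

Answer: 1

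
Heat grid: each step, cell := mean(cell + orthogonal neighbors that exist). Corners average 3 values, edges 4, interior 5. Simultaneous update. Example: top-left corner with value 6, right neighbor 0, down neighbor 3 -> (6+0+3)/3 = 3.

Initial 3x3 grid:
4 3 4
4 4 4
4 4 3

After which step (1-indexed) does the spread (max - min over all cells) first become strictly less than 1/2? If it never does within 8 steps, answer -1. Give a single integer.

Answer: 1

Derivation:
Step 1: max=4, min=11/3, spread=1/3
  -> spread < 1/2 first at step 1
Step 2: max=47/12, min=893/240, spread=47/240
Step 3: max=309/80, min=4019/1080, spread=61/432
Step 4: max=165967/43200, min=242563/64800, spread=511/5184
Step 5: max=9908149/2592000, min=14592911/3888000, spread=4309/62208
Step 6: max=197661901/51840000, min=878136367/233280000, spread=36295/746496
Step 7: max=35503950941/9331200000, min=52778156099/13996800000, spread=305773/8957952
Step 8: max=2127506070527/559872000000, min=3171134488603/839808000000, spread=2575951/107495424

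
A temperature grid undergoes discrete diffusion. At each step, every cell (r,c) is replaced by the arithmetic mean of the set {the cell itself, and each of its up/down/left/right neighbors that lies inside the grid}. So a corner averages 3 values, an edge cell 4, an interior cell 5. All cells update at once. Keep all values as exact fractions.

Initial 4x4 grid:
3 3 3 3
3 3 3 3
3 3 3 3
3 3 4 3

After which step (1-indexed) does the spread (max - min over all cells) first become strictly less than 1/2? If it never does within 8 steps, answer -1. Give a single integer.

Step 1: max=10/3, min=3, spread=1/3
  -> spread < 1/2 first at step 1
Step 2: max=391/120, min=3, spread=31/120
Step 3: max=3451/1080, min=3, spread=211/1080
Step 4: max=340843/108000, min=3, spread=16843/108000
Step 5: max=3054643/972000, min=27079/9000, spread=130111/972000
Step 6: max=91122367/29160000, min=1627159/540000, spread=3255781/29160000
Step 7: max=2724753691/874800000, min=1631107/540000, spread=82360351/874800000
Step 8: max=81483316891/26244000000, min=294106441/97200000, spread=2074577821/26244000000

Answer: 1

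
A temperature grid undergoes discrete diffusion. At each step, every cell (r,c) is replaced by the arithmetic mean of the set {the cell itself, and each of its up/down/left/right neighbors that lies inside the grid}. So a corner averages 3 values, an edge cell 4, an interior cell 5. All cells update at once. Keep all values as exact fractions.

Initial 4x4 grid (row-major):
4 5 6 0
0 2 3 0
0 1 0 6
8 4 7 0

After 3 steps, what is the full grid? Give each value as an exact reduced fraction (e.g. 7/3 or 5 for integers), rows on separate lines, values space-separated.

Answer: 1007/360 6871/2400 6911/2400 907/360
5851/2400 2669/1000 2449/1000 6091/2400
89/32 2597/1000 8731/3000 3589/1440
373/120 1651/480 4417/1440 3457/1080

Derivation:
After step 1:
  3 17/4 7/2 2
  3/2 11/5 11/5 9/4
  9/4 7/5 17/5 3/2
  4 5 11/4 13/3
After step 2:
  35/12 259/80 239/80 31/12
  179/80 231/100 271/100 159/80
  183/80 57/20 9/4 689/240
  15/4 263/80 929/240 103/36
After step 3:
  1007/360 6871/2400 6911/2400 907/360
  5851/2400 2669/1000 2449/1000 6091/2400
  89/32 2597/1000 8731/3000 3589/1440
  373/120 1651/480 4417/1440 3457/1080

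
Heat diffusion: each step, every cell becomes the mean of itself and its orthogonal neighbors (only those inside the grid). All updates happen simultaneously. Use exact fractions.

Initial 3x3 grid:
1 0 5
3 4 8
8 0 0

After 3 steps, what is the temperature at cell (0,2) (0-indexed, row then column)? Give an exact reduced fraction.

Answer: 1447/432

Derivation:
Step 1: cell (0,2) = 13/3
Step 2: cell (0,2) = 133/36
Step 3: cell (0,2) = 1447/432
Full grid after step 3:
  605/216 4481/1440 1447/432
  751/240 1263/400 1113/320
  347/108 2393/720 1433/432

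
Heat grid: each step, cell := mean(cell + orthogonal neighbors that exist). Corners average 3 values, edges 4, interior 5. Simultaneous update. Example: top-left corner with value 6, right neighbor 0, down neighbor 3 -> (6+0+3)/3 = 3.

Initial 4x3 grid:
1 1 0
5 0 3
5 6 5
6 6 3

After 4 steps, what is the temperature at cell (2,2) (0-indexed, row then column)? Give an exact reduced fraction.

Step 1: cell (2,2) = 17/4
Step 2: cell (2,2) = 919/240
Step 3: cell (2,2) = 28219/7200
Step 4: cell (2,2) = 814783/216000
Full grid after step 4:
  78907/32400 981551/432000 34241/16200
  696143/216000 524839/180000 613643/216000
  900283/216000 1466653/360000 814783/216000
  622733/129600 4002887/864000 576833/129600

Answer: 814783/216000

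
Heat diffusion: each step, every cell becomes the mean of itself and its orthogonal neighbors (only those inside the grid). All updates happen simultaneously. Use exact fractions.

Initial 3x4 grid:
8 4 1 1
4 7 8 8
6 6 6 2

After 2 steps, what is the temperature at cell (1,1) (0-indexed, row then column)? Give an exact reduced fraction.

Answer: 293/50

Derivation:
Step 1: cell (1,1) = 29/5
Step 2: cell (1,1) = 293/50
Full grid after step 2:
  199/36 589/120 107/24 139/36
  1363/240 293/50 511/100 233/48
  107/18 1373/240 277/48 187/36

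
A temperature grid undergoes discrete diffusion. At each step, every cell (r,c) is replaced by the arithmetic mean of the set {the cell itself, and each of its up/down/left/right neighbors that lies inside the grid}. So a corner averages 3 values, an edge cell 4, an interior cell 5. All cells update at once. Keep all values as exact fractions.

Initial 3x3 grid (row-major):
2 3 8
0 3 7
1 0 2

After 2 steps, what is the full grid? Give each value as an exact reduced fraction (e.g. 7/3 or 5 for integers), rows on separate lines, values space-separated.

After step 1:
  5/3 4 6
  3/2 13/5 5
  1/3 3/2 3
After step 2:
  43/18 107/30 5
  61/40 73/25 83/20
  10/9 223/120 19/6

Answer: 43/18 107/30 5
61/40 73/25 83/20
10/9 223/120 19/6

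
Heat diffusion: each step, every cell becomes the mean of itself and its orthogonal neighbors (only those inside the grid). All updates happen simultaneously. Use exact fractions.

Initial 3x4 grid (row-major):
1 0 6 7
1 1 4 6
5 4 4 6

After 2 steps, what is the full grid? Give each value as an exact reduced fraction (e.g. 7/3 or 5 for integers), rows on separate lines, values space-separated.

After step 1:
  2/3 2 17/4 19/3
  2 2 21/5 23/4
  10/3 7/2 9/2 16/3
After step 2:
  14/9 107/48 1007/240 49/9
  2 137/50 207/50 1297/240
  53/18 10/3 263/60 187/36

Answer: 14/9 107/48 1007/240 49/9
2 137/50 207/50 1297/240
53/18 10/3 263/60 187/36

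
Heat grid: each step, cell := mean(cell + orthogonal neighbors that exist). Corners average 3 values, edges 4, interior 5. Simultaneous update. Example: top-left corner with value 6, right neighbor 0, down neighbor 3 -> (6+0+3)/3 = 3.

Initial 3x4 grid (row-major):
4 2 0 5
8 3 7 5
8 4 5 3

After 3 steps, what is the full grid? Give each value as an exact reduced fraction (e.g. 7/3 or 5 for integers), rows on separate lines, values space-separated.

After step 1:
  14/3 9/4 7/2 10/3
  23/4 24/5 4 5
  20/3 5 19/4 13/3
After step 2:
  38/9 913/240 157/48 71/18
  1313/240 109/25 441/100 25/6
  209/36 1273/240 217/48 169/36
After step 3:
  4859/1080 28183/7200 27773/7200 1639/432
  71491/14400 28019/6000 12437/3000 7747/1800
  5969/1080 35983/7200 34073/7200 1927/432

Answer: 4859/1080 28183/7200 27773/7200 1639/432
71491/14400 28019/6000 12437/3000 7747/1800
5969/1080 35983/7200 34073/7200 1927/432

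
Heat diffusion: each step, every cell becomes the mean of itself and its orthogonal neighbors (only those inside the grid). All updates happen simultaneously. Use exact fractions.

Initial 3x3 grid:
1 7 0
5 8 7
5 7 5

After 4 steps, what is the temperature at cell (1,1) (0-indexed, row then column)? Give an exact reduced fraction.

Answer: 79901/15000

Derivation:
Step 1: cell (1,1) = 34/5
Step 2: cell (1,1) = 134/25
Step 3: cell (1,1) = 1383/250
Step 4: cell (1,1) = 79901/15000
Full grid after step 4:
  642481/129600 365521/72000 164639/32400
  1535959/288000 79901/15000 98599/18000
  179939/32400 1653709/288000 737431/129600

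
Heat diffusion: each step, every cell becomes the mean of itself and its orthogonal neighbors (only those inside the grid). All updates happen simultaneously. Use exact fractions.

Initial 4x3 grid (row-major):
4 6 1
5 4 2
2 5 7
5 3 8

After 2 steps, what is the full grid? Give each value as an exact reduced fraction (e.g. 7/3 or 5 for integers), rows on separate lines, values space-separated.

Answer: 25/6 323/80 41/12
87/20 98/25 41/10
233/60 118/25 24/5
77/18 1127/240 67/12

Derivation:
After step 1:
  5 15/4 3
  15/4 22/5 7/2
  17/4 21/5 11/2
  10/3 21/4 6
After step 2:
  25/6 323/80 41/12
  87/20 98/25 41/10
  233/60 118/25 24/5
  77/18 1127/240 67/12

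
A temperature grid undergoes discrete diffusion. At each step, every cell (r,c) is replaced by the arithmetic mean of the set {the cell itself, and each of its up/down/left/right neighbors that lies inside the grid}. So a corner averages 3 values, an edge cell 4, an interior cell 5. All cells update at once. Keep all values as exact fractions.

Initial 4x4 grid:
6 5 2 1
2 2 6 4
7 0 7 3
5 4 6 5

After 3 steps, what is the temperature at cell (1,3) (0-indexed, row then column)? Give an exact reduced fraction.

Step 1: cell (1,3) = 7/2
Step 2: cell (1,3) = 887/240
Step 3: cell (1,3) = 26741/7200
Full grid after step 3:
  415/108 27077/7200 25061/7200 3691/1080
  28787/7200 1403/375 11563/3000 26741/7200
  28739/7200 6317/1500 12557/3000 31621/7200
  118/27 30869/7200 33781/7200 4997/1080

Answer: 26741/7200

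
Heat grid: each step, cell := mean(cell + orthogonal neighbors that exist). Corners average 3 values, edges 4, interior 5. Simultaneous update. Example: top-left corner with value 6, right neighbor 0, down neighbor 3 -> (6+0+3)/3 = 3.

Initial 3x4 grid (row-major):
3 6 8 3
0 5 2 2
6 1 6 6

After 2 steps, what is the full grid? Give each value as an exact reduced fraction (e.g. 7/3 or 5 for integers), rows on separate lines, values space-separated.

After step 1:
  3 11/2 19/4 13/3
  7/2 14/5 23/5 13/4
  7/3 9/2 15/4 14/3
After step 2:
  4 321/80 1151/240 37/9
  349/120 209/50 383/100 337/80
  31/9 803/240 1051/240 35/9

Answer: 4 321/80 1151/240 37/9
349/120 209/50 383/100 337/80
31/9 803/240 1051/240 35/9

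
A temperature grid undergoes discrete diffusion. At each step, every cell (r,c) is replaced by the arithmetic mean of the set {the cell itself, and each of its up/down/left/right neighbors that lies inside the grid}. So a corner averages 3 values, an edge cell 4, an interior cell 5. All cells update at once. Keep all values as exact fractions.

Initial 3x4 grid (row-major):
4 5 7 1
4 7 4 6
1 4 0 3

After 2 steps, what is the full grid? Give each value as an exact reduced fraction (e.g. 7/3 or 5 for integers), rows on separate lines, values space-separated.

Answer: 169/36 287/60 73/15 149/36
121/30 447/100 201/50 479/120
10/3 271/80 271/80 37/12

Derivation:
After step 1:
  13/3 23/4 17/4 14/3
  4 24/5 24/5 7/2
  3 3 11/4 3
After step 2:
  169/36 287/60 73/15 149/36
  121/30 447/100 201/50 479/120
  10/3 271/80 271/80 37/12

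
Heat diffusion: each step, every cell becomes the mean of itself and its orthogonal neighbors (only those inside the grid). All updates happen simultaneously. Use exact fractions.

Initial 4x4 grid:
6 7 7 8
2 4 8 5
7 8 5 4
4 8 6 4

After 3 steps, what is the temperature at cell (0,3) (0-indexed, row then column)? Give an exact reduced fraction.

Answer: 13753/2160

Derivation:
Step 1: cell (0,3) = 20/3
Step 2: cell (0,3) = 245/36
Step 3: cell (0,3) = 13753/2160
Full grid after step 3:
  661/120 707/120 11557/1800 13753/2160
  1313/240 5873/1000 36103/6000 43783/7200
  20647/3600 35327/6000 2194/375 39439/7200
  12929/2160 43349/7200 40909/7200 727/135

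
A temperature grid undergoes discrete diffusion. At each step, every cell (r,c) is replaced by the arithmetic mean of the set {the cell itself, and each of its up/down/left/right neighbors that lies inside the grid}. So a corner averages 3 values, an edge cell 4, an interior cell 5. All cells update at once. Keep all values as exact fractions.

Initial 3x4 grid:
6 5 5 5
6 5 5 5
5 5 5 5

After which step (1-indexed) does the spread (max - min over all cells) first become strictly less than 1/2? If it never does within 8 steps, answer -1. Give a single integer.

Step 1: max=17/3, min=5, spread=2/3
Step 2: max=197/36, min=5, spread=17/36
  -> spread < 1/2 first at step 2
Step 3: max=11647/2160, min=5, spread=847/2160
Step 4: max=172631/32400, min=1129/225, spread=2011/6480
Step 5: max=20570783/3888000, min=543713/108000, spread=199423/777600
Step 6: max=1227304867/233280000, min=10915249/2160000, spread=1938319/9331200
Step 7: max=73345677053/13996800000, min=985444199/194400000, spread=95747789/559872000
Step 8: max=4386609255127/839808000000, min=59293143941/11664000000, spread=940023131/6718464000

Answer: 2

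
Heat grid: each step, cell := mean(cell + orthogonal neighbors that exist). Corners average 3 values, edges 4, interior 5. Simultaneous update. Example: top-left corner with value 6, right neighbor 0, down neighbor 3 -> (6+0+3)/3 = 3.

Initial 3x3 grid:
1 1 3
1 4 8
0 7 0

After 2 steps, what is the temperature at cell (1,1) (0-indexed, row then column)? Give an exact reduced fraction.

Answer: 289/100

Derivation:
Step 1: cell (1,1) = 21/5
Step 2: cell (1,1) = 289/100
Full grid after step 2:
  19/12 229/80 10/3
  281/120 289/100 339/80
  83/36 877/240 23/6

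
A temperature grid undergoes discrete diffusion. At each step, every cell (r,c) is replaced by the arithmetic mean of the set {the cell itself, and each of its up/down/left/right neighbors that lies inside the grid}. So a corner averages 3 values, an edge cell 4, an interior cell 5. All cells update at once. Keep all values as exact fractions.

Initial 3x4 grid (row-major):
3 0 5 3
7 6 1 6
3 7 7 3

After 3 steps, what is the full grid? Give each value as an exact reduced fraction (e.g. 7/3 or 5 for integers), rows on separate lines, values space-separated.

After step 1:
  10/3 7/2 9/4 14/3
  19/4 21/5 5 13/4
  17/3 23/4 9/2 16/3
After step 2:
  139/36 797/240 185/48 61/18
  359/80 116/25 96/25 73/16
  97/18 1207/240 247/48 157/36
After step 3:
  4201/1080 28217/7200 25927/7200 425/108
  7351/1600 8527/2000 8817/2000 6461/1600
  2683/540 36367/7200 33077/7200 1013/216

Answer: 4201/1080 28217/7200 25927/7200 425/108
7351/1600 8527/2000 8817/2000 6461/1600
2683/540 36367/7200 33077/7200 1013/216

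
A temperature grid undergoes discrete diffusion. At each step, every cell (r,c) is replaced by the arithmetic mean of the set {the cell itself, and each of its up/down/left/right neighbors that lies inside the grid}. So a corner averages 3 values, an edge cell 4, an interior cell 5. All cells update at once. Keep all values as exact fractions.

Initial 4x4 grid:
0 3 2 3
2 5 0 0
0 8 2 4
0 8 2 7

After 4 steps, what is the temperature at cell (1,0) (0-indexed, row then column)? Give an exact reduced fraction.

Step 1: cell (1,0) = 7/4
Step 2: cell (1,0) = 571/240
Step 3: cell (1,0) = 3629/1440
Step 4: cell (1,0) = 114359/43200
Full grid after step 4:
  6133/2592 25703/10800 122203/54000 70523/32400
  114359/43200 489583/180000 239621/90000 274391/108000
  133727/43200 295607/90000 597977/180000 346003/108000
  110777/32400 157871/43200 810491/216000 238091/64800

Answer: 114359/43200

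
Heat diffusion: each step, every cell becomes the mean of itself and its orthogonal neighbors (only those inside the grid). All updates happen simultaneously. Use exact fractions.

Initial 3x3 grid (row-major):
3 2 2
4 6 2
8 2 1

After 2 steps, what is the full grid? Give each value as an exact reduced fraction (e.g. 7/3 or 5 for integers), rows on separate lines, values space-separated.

After step 1:
  3 13/4 2
  21/4 16/5 11/4
  14/3 17/4 5/3
After step 2:
  23/6 229/80 8/3
  967/240 187/50 577/240
  85/18 827/240 26/9

Answer: 23/6 229/80 8/3
967/240 187/50 577/240
85/18 827/240 26/9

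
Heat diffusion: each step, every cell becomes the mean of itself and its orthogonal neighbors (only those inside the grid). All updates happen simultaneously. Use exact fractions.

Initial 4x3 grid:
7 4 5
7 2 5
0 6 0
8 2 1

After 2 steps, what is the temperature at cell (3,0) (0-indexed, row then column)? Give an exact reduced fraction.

Step 1: cell (3,0) = 10/3
Step 2: cell (3,0) = 77/18
Full grid after step 2:
  29/6 599/120 73/18
  401/80 183/50 58/15
  175/48 193/50 9/4
  77/18 127/48 11/4

Answer: 77/18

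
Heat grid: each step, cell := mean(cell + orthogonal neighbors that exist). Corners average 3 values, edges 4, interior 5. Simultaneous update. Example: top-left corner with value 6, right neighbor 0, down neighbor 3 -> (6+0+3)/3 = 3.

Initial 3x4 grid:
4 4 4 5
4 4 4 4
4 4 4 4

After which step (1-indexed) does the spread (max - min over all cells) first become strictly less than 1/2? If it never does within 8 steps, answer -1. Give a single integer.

Answer: 1

Derivation:
Step 1: max=13/3, min=4, spread=1/3
  -> spread < 1/2 first at step 1
Step 2: max=77/18, min=4, spread=5/18
Step 3: max=905/216, min=4, spread=41/216
Step 4: max=107897/25920, min=4, spread=4217/25920
Step 5: max=6429949/1555200, min=28879/7200, spread=38417/311040
Step 6: max=384448211/93312000, min=578597/144000, spread=1903471/18662400
Step 7: max=22995869089/5598720000, min=17395759/4320000, spread=18038617/223948800
Step 8: max=1376960982851/335923200000, min=1568126759/388800000, spread=883978523/13436928000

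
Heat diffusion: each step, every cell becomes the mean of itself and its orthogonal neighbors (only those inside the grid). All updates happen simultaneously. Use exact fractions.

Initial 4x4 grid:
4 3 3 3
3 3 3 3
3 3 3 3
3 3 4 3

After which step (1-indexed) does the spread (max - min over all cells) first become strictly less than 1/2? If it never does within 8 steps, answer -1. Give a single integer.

Answer: 1

Derivation:
Step 1: max=10/3, min=3, spread=1/3
  -> spread < 1/2 first at step 1
Step 2: max=59/18, min=3, spread=5/18
Step 3: max=3451/1080, min=145/48, spread=377/2160
Step 4: max=20483/6480, min=7301/2400, spread=7703/64800
Step 5: max=3054643/972000, min=660301/216000, spread=166577/1944000
Step 6: max=91250347/29160000, min=19893071/6480000, spread=692611/11664000
Step 7: max=2731832281/874800000, min=13299601/4320000, spread=77326157/1749600000
Step 8: max=136446732959/43740000000, min=17995488103/5832000000, spread=2961144373/87480000000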